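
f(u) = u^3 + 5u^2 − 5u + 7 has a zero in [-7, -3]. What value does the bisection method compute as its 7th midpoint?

f(-5) = 32 > 0, so the root lies in [-7, -5]
f(-6) = 1 > 0, so the root lies in [-7, -6]
f(-6.5) = -23.875 < 0, so the root lies in [-6.5, -6]
f(-6.25) = -10.5781 < 0, so the root lies in [-6.25, -6]
f(-6.125) = -4.5801 < 0, so the root lies in [-6.125, -6]
f(-6.0625) = -1.7385 < 0, so the root lies in [-6.0625, -6]
f(-6.03125) = -0.3565 < 0, so the root lies in [-6.03125, -6]

-6.03125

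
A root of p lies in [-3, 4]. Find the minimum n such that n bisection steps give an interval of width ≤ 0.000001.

Width after n steps is 7/2^n. Need 2^n ≥ 7/0.000001 = 7000000.
2^22 = 4194304 < 7000000 ≤ 2^23 = 8388608, so n = 23.

23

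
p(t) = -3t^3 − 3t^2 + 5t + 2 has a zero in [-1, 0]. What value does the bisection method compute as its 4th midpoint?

t = -0.5 gives p = -0.875, negative; keep [-0.5, 0]
t = -0.25 gives p = 0.609375, positive; keep [-0.5, -0.25]
t = -0.375 gives p = -0.138672, negative; keep [-0.375, -0.25]
t = -0.3125 gives p = 0.2361, positive; keep [-0.375, -0.3125]

-0.3125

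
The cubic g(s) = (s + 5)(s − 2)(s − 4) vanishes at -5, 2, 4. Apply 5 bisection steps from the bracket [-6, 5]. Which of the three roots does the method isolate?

s = -0.5 gives g = 50.625, positive; keep [-6, -0.5]
s = -3.25 gives g = 66.609375, positive; keep [-6, -3.25]
s = -4.625 gives g = 21.427734, positive; keep [-6, -4.625]
s = -5.3125 gives g = -21.2805, negative; keep [-5.3125, -4.625]
s = -4.96875 gives g = 1.9532, positive; keep [-5.3125, -4.96875]

-5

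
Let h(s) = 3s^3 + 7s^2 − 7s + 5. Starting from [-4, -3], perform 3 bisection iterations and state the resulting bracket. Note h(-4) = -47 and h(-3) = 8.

h(-3.5) = -13.375 < 0, so the root lies in [-3.5, -3]
h(-3.25) = -1.296875 < 0, so the root lies in [-3.25, -3]
h(-3.125) = 3.681641 > 0, so the root lies in [-3.25, -3.125]

[-3.25, -3.125]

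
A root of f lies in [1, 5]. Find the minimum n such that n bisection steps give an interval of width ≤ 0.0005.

13

Width after n steps is 4/2^n. Need 2^n ≥ 4/0.0005 = 8000.
2^12 = 4096 < 8000 ≤ 2^13 = 8192, so n = 13.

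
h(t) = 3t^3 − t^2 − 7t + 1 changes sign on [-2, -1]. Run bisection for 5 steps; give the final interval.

[-1.46875, -1.4375]

m = -1.5, h(m) = -0.875 (−); new bracket [-1.5, -1]
m = -1.25, h(m) = 2.328125 (+); new bracket [-1.5, -1.25]
m = -1.375, h(m) = 0.935547 (+); new bracket [-1.5, -1.375]
m = -1.4375, h(m) = 0.0847 (+); new bracket [-1.5, -1.4375]
m = -1.46875, h(m) = -0.3813 (−); new bracket [-1.46875, -1.4375]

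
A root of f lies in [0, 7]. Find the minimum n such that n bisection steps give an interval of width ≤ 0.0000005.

Width after n steps is 7/2^n. Need 2^n ≥ 7/0.0000005 = 14000000.
2^23 = 8388608 < 14000000 ≤ 2^24 = 16777216, so n = 24.

24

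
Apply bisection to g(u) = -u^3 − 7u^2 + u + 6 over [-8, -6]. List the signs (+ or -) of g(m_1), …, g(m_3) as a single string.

m = -7, g(m) = -1 (−); new bracket [-8, -7]
m = -7.5, g(m) = 26.625 (+); new bracket [-7.5, -7]
m = -7.25, g(m) = 11.890625 (+); new bracket [-7.25, -7]

-++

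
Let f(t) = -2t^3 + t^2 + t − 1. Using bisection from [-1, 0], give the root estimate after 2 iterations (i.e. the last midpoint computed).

t = -0.5 gives f = -1, negative; keep [-1, -0.5]
t = -0.75 gives f = -0.34375, negative; keep [-1, -0.75]

-0.75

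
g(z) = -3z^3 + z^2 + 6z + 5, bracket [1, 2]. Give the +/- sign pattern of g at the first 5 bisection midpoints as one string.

++-++

g(1.5) = 6.125 > 0, so the root lies in [1.5, 2]
g(1.75) = 2.484375 > 0, so the root lies in [1.75, 2]
g(1.875) = -0.009766 < 0, so the root lies in [1.75, 1.875]
g(1.8125) = 1.2971 > 0, so the root lies in [1.8125, 1.875]
g(1.84375) = 0.6589 > 0, so the root lies in [1.84375, 1.875]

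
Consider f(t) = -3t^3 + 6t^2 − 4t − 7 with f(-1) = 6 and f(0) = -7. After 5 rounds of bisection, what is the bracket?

t = -0.5 gives f = -3.125, negative; keep [-1, -0.5]
t = -0.75 gives f = 0.640625, positive; keep [-0.75, -0.5]
t = -0.625 gives f = -1.423828, negative; keep [-0.75, -0.625]
t = -0.6875 gives f = -0.4392, negative; keep [-0.75, -0.6875]
t = -0.71875 gives f = 0.0885, positive; keep [-0.71875, -0.6875]

[-0.71875, -0.6875]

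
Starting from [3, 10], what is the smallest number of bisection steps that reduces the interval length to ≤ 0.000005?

21

Width after n steps is 7/2^n. Need 2^n ≥ 7/0.000005 = 1400000.
2^20 = 1048576 < 1400000 ≤ 2^21 = 2097152, so n = 21.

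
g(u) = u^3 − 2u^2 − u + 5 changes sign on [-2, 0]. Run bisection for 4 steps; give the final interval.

midpoint -1: g = 3 > 0 → [-2, -1]
midpoint -1.5: g = -1.375 < 0 → [-1.5, -1]
midpoint -1.25: g = 1.171875 > 0 → [-1.5, -1.25]
midpoint -1.375: g = -0.0059 < 0 → [-1.375, -1.25]

[-1.375, -1.25]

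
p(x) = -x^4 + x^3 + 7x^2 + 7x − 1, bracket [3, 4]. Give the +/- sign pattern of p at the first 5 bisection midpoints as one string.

+----

m = 3.5, p(m) = 2.0625 (+); new bracket [3.5, 4]
m = 3.75, p(m) = -21.332031 (−); new bracket [3.5, 3.75]
m = 3.625, p(m) = -8.681885 (−); new bracket [3.5, 3.625]
m = 3.5625, p(m) = -3.0813 (−); new bracket [3.5, 3.5625]
m = 3.53125, p(m) = -0.4535 (−); new bracket [3.5, 3.53125]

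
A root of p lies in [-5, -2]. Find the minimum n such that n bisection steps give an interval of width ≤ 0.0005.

Width after n steps is 3/2^n. Need 2^n ≥ 3/0.0005 = 6000.
2^12 = 4096 < 6000 ≤ 2^13 = 8192, so n = 13.

13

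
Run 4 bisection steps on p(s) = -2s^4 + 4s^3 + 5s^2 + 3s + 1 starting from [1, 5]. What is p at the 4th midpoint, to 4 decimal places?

-22.2578

m = 3, p(m) = 1 (+); new bracket [3, 5]
m = 4, p(m) = -163 (−); new bracket [3, 4]
m = 3.5, p(m) = -55.875 (−); new bracket [3, 3.5]
m = 3.25, p(m) = -22.2578 (−); new bracket [3, 3.25]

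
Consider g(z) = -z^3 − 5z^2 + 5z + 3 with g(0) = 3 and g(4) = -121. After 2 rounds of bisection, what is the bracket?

g(2) = -15 < 0, so the root lies in [0, 2]
g(1) = 2 > 0, so the root lies in [1, 2]

[1, 2]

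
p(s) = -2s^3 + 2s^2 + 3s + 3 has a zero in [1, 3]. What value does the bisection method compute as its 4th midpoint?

s = 2 gives p = 1, positive; keep [2, 3]
s = 2.5 gives p = -8.25, negative; keep [2, 2.5]
s = 2.25 gives p = -2.90625, negative; keep [2, 2.25]
s = 2.125 gives p = -0.7852, negative; keep [2, 2.125]

2.125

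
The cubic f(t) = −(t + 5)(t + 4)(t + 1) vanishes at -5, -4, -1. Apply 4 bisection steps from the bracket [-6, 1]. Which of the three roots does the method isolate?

-1

m = -2.5, f(m) = 5.625 (+); new bracket [-2.5, 1]
m = -0.75, f(m) = -3.453125 (−); new bracket [-2.5, -0.75]
m = -1.625, f(m) = 5.009766 (+); new bracket [-1.625, -0.75]
m = -1.1875, f(m) = 2.0105 (+); new bracket [-1.1875, -0.75]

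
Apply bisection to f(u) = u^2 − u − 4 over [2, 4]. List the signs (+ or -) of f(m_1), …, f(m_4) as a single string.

+-++

f(3) = 2 > 0, so the root lies in [2, 3]
f(2.5) = -0.25 < 0, so the root lies in [2.5, 3]
f(2.75) = 0.8125 > 0, so the root lies in [2.5, 2.75]
f(2.625) = 0.2656 > 0, so the root lies in [2.5, 2.625]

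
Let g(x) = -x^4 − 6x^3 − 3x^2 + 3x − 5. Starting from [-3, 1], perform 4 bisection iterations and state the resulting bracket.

[-1.75, -1.5]

x = -1 gives g = -6, negative; keep [-3, -1]
x = -2 gives g = 9, positive; keep [-2, -1]
x = -1.5 gives g = -1.0625, negative; keep [-2, -1.5]
x = -1.75 gives g = 3.3398, positive; keep [-1.75, -1.5]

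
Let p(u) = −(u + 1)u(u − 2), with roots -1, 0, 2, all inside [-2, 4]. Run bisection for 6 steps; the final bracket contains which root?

m = 1, p(m) = 2 (+); new bracket [1, 4]
m = 2.5, p(m) = -4.375 (−); new bracket [1, 2.5]
m = 1.75, p(m) = 1.203125 (+); new bracket [1.75, 2.5]
m = 2.125, p(m) = -0.8301 (−); new bracket [1.75, 2.125]
m = 1.9375, p(m) = 0.3557 (+); new bracket [1.9375, 2.125]
m = 2.03125, p(m) = -0.1924 (−); new bracket [1.9375, 2.03125]

2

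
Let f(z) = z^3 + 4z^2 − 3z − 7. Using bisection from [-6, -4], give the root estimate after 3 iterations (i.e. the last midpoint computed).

-4.25

f(-5) = -17 < 0, so the root lies in [-5, -4]
f(-4.5) = -3.625 < 0, so the root lies in [-4.5, -4]
f(-4.25) = 1.234375 > 0, so the root lies in [-4.5, -4.25]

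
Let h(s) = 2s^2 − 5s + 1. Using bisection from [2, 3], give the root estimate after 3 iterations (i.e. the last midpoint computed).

s = 2.5 gives h = 1, positive; keep [2, 2.5]
s = 2.25 gives h = -0.125, negative; keep [2.25, 2.5]
s = 2.375 gives h = 0.40625, positive; keep [2.25, 2.375]

2.375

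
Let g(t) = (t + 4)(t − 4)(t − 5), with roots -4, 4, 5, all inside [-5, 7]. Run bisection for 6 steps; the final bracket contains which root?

midpoint 1: g = 60 > 0 → [-5, 1]
midpoint -2: g = 84 > 0 → [-5, -2]
midpoint -3.5: g = 31.875 > 0 → [-5, -3.5]
midpoint -4.25: g = -19.0781 < 0 → [-4.25, -3.5]
midpoint -3.875: g = 8.7363 > 0 → [-4.25, -3.875]
midpoint -4.0625: g = -4.5667 < 0 → [-4.0625, -3.875]

-4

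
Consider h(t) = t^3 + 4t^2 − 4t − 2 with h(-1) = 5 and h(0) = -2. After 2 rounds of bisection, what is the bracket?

h(-0.5) = 0.875 > 0, so the root lies in [-0.5, 0]
h(-0.25) = -0.765625 < 0, so the root lies in [-0.5, -0.25]

[-0.5, -0.25]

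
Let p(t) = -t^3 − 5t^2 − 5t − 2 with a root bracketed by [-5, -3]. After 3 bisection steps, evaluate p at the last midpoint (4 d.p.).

m = -4, p(m) = 2 (+); new bracket [-4, -3]
m = -3.5, p(m) = -2.875 (−); new bracket [-4, -3.5]
m = -3.75, p(m) = -0.828125 (−); new bracket [-4, -3.75]

-0.8281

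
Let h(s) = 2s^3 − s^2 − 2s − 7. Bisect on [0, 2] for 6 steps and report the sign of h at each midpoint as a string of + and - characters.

-----+

s = 1 gives h = -8, negative; keep [1, 2]
s = 1.5 gives h = -5.5, negative; keep [1.5, 2]
s = 1.75 gives h = -2.84375, negative; keep [1.75, 2]
s = 1.875 gives h = -1.082, negative; keep [1.875, 2]
s = 1.9375 gives h = -0.0825, negative; keep [1.9375, 2]
s = 1.96875 gives h = 0.4482, positive; keep [1.9375, 1.96875]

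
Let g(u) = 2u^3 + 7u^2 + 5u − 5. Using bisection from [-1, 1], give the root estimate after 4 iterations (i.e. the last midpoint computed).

midpoint 0: g = -5 < 0 → [0, 1]
midpoint 0.5: g = -0.5 < 0 → [0.5, 1]
midpoint 0.75: g = 3.53125 > 0 → [0.5, 0.75]
midpoint 0.625: g = 1.3477 > 0 → [0.5, 0.625]

0.625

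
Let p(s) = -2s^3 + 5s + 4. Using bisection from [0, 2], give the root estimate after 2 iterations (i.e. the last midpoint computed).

midpoint 1: p = 7 > 0 → [1, 2]
midpoint 1.5: p = 4.75 > 0 → [1.5, 2]

1.5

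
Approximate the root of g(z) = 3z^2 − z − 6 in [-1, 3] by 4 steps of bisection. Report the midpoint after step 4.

g(1) = -4 < 0, so the root lies in [1, 3]
g(2) = 4 > 0, so the root lies in [1, 2]
g(1.5) = -0.75 < 0, so the root lies in [1.5, 2]
g(1.75) = 1.4375 > 0, so the root lies in [1.5, 1.75]

1.75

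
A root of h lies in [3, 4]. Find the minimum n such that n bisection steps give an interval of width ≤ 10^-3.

10

Width after n steps is 1/2^n. Need 2^n ≥ 1/10^-3 = 1000.
2^9 = 512 < 1000 ≤ 2^10 = 1024, so n = 10.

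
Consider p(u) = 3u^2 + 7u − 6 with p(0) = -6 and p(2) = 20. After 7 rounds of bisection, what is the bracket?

[0.65625, 0.671875]

midpoint 1: p = 4 > 0 → [0, 1]
midpoint 0.5: p = -1.75 < 0 → [0.5, 1]
midpoint 0.75: p = 0.9375 > 0 → [0.5, 0.75]
midpoint 0.625: p = -0.4531 < 0 → [0.625, 0.75]
midpoint 0.6875: p = 0.2305 > 0 → [0.625, 0.6875]
midpoint 0.65625: p = -0.1143 < 0 → [0.65625, 0.6875]
midpoint 0.671875: p = 0.0574 > 0 → [0.65625, 0.671875]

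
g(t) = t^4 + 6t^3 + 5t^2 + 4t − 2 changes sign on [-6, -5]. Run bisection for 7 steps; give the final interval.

[-5.203125, -5.1953125]

g(-5.5) = 44.0625 > 0, so the root lies in [-5.5, -5]
g(-5.25) = 6.285156 > 0, so the root lies in [-5.25, -5]
g(-5.125) = -8.956787 < 0, so the root lies in [-5.25, -5.125]
g(-5.1875) = -1.6213 < 0, so the root lies in [-5.25, -5.1875]
g(-5.21875) = 2.2592 > 0, so the root lies in [-5.21875, -5.1875]
g(-5.203125) = 0.3009 > 0, so the root lies in [-5.203125, -5.1875]
g(-5.1953125) = -0.6647 < 0, so the root lies in [-5.203125, -5.1953125]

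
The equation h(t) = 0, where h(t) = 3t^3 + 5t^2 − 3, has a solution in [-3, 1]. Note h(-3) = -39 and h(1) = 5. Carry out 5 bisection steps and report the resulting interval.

[0.625, 0.75]

m = -1, h(m) = -1 (−); new bracket [-1, 1]
m = 0, h(m) = -3 (−); new bracket [0, 1]
m = 0.5, h(m) = -1.375 (−); new bracket [0.5, 1]
m = 0.75, h(m) = 1.0781 (+); new bracket [0.5, 0.75]
m = 0.625, h(m) = -0.3145 (−); new bracket [0.625, 0.75]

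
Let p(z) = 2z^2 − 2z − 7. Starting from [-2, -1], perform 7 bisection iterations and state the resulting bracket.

midpoint -1.5: p = 0.5 > 0 → [-1.5, -1]
midpoint -1.25: p = -1.375 < 0 → [-1.5, -1.25]
midpoint -1.375: p = -0.46875 < 0 → [-1.5, -1.375]
midpoint -1.4375: p = 0.0078 > 0 → [-1.4375, -1.375]
midpoint -1.40625: p = -0.2324 < 0 → [-1.4375, -1.40625]
midpoint -1.421875: p = -0.1128 < 0 → [-1.4375, -1.421875]
midpoint -1.4296875: p = -0.0526 < 0 → [-1.4375, -1.4296875]

[-1.4375, -1.4296875]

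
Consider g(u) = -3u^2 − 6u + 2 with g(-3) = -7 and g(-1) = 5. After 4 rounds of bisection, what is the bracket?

m = -2, g(m) = 2 (+); new bracket [-3, -2]
m = -2.5, g(m) = -1.75 (−); new bracket [-2.5, -2]
m = -2.25, g(m) = 0.3125 (+); new bracket [-2.5, -2.25]
m = -2.375, g(m) = -0.6719 (−); new bracket [-2.375, -2.25]

[-2.375, -2.25]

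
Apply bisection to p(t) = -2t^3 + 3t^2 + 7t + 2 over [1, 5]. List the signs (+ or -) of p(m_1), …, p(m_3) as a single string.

p(3) = -4 < 0, so the root lies in [1, 3]
p(2) = 12 > 0, so the root lies in [2, 3]
p(2.5) = 7 > 0, so the root lies in [2.5, 3]

-++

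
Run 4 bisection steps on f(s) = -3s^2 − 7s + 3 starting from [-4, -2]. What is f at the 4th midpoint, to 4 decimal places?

0.7031

f(-3) = -3 < 0, so the root lies in [-3, -2]
f(-2.5) = 1.75 > 0, so the root lies in [-3, -2.5]
f(-2.75) = -0.4375 < 0, so the root lies in [-2.75, -2.5]
f(-2.625) = 0.7031 > 0, so the root lies in [-2.75, -2.625]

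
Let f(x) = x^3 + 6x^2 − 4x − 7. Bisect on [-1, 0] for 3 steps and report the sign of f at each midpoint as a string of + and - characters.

--+

m = -0.5, f(m) = -3.625 (−); new bracket [-1, -0.5]
m = -0.75, f(m) = -1.046875 (−); new bracket [-1, -0.75]
m = -0.875, f(m) = 0.423828 (+); new bracket [-0.875, -0.75]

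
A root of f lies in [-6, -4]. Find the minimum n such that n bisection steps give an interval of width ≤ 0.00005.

Width after n steps is 2/2^n. Need 2^n ≥ 2/0.00005 = 40000.
2^15 = 32768 < 40000 ≤ 2^16 = 65536, so n = 16.

16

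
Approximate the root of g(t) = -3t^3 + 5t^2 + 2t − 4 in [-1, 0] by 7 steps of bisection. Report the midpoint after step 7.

t = -0.5 gives g = -3.375, negative; keep [-1, -0.5]
t = -0.75 gives g = -1.421875, negative; keep [-1, -0.75]
t = -0.875 gives g = 0.087891, positive; keep [-0.875, -0.75]
t = -0.8125 gives g = -0.7151, negative; keep [-0.875, -0.8125]
t = -0.84375 gives g = -0.3259, negative; keep [-0.875, -0.84375]
t = -0.859375 gives g = -0.1221, negative; keep [-0.875, -0.859375]
t = -0.8671875 gives g = -0.0179, negative; keep [-0.875, -0.8671875]

-0.8671875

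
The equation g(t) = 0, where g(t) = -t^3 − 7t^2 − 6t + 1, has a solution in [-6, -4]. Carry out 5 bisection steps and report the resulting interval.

[-6, -5.9375]

midpoint -5: g = -19 < 0 → [-6, -5]
midpoint -5.5: g = -11.375 < 0 → [-6, -5.5]
midpoint -5.75: g = -5.828125 < 0 → [-6, -5.75]
midpoint -5.875: g = -2.5801 < 0 → [-6, -5.875]
midpoint -5.9375: g = -0.8323 < 0 → [-6, -5.9375]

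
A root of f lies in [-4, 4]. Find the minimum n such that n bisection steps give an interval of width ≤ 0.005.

Width after n steps is 8/2^n. Need 2^n ≥ 8/0.005 = 1600.
2^10 = 1024 < 1600 ≤ 2^11 = 2048, so n = 11.

11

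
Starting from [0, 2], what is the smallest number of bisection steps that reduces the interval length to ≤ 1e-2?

8

Width after n steps is 2/2^n. Need 2^n ≥ 2/1e-2 = 200.
2^7 = 128 < 200 ≤ 2^8 = 256, so n = 8.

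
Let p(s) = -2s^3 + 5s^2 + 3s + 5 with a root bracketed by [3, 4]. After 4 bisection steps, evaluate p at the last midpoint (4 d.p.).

0.5923

p(3.5) = -9 < 0, so the root lies in [3, 3.5]
p(3.25) = -1.09375 < 0, so the root lies in [3, 3.25]
p(3.125) = 2.167969 > 0, so the root lies in [3.125, 3.25]
p(3.1875) = 0.5923 > 0, so the root lies in [3.1875, 3.25]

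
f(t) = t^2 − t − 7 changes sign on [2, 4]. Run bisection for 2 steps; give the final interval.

[3, 3.5]

f(3) = -1 < 0, so the root lies in [3, 4]
f(3.5) = 1.75 > 0, so the root lies in [3, 3.5]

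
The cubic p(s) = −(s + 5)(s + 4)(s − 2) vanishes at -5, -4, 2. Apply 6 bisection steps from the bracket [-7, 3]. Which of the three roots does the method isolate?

2

midpoint -2: p = 24 > 0 → [-2, 3]
midpoint 0.5: p = 37.125 > 0 → [0.5, 3]
midpoint 1.75: p = 9.703125 > 0 → [1.75, 3]
midpoint 2.375: p = -17.6309 < 0 → [1.75, 2.375]
midpoint 2.0625: p = -2.676 < 0 → [1.75, 2.0625]
midpoint 1.90625: p = 3.8241 > 0 → [1.90625, 2.0625]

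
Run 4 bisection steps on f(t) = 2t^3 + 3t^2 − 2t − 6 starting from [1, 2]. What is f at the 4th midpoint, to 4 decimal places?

t = 1.5 gives f = 4.5, positive; keep [1, 1.5]
t = 1.25 gives f = 0.09375, positive; keep [1, 1.25]
t = 1.125 gives f = -1.605469, negative; keep [1.125, 1.25]
t = 1.1875 gives f = -0.7954, negative; keep [1.1875, 1.25]

-0.7954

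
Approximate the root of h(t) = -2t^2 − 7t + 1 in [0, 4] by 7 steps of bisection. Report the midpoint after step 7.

0.15625

t = 2 gives h = -21, negative; keep [0, 2]
t = 1 gives h = -8, negative; keep [0, 1]
t = 0.5 gives h = -3, negative; keep [0, 0.5]
t = 0.25 gives h = -0.875, negative; keep [0, 0.25]
t = 0.125 gives h = 0.0938, positive; keep [0.125, 0.25]
t = 0.1875 gives h = -0.3828, negative; keep [0.125, 0.1875]
t = 0.15625 gives h = -0.1426, negative; keep [0.125, 0.15625]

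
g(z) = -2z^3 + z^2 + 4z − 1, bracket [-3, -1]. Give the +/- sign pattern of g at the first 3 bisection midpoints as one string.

g(-2) = 11 > 0, so the root lies in [-2, -1]
g(-1.5) = 2 > 0, so the root lies in [-1.5, -1]
g(-1.25) = -0.53125 < 0, so the root lies in [-1.5, -1.25]

++-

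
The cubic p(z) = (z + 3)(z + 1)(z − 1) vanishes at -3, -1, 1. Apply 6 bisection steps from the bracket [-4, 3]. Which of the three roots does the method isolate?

midpoint -0.5: p = -1.875 < 0 → [-0.5, 3]
midpoint 1.25: p = 2.390625 > 0 → [-0.5, 1.25]
midpoint 0.375: p = -2.900391 < 0 → [0.375, 1.25]
midpoint 0.8125: p = -1.2957 < 0 → [0.8125, 1.25]
midpoint 1.03125: p = 0.2559 > 0 → [0.8125, 1.03125]
midpoint 0.921875: p = -0.5889 < 0 → [0.921875, 1.03125]

1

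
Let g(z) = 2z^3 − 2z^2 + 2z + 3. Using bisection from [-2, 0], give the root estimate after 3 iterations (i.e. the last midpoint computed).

midpoint -1: g = -3 < 0 → [-1, 0]
midpoint -0.5: g = 1.25 > 0 → [-1, -0.5]
midpoint -0.75: g = -0.46875 < 0 → [-0.75, -0.5]

-0.75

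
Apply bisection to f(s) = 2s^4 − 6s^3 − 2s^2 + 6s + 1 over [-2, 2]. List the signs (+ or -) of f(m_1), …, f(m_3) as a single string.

++-

s = 0 gives f = 1, positive; keep [0, 2]
s = 1 gives f = 1, positive; keep [1, 2]
s = 1.5 gives f = -4.625, negative; keep [1, 1.5]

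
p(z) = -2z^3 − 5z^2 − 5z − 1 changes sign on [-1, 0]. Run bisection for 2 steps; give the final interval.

z = -0.5 gives p = 0.5, positive; keep [-0.5, 0]
z = -0.25 gives p = -0.03125, negative; keep [-0.5, -0.25]

[-0.5, -0.25]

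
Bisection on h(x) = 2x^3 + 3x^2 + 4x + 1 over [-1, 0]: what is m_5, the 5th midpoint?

m = -0.5, h(m) = -0.5 (−); new bracket [-0.5, 0]
m = -0.25, h(m) = 0.15625 (+); new bracket [-0.5, -0.25]
m = -0.375, h(m) = -0.183594 (−); new bracket [-0.375, -0.25]
m = -0.3125, h(m) = -0.0181 (−); new bracket [-0.3125, -0.25]
m = -0.28125, h(m) = 0.0678 (+); new bracket [-0.3125, -0.28125]

-0.28125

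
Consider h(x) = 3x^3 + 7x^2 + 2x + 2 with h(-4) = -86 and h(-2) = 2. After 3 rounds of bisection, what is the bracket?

[-2.25, -2]

h(-3) = -22 < 0, so the root lies in [-3, -2]
h(-2.5) = -6.125 < 0, so the root lies in [-2.5, -2]
h(-2.25) = -1.234375 < 0, so the root lies in [-2.25, -2]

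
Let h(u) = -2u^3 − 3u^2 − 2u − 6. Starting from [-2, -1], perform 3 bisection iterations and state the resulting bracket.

u = -1.5 gives h = -3, negative; keep [-2, -1.5]
u = -1.75 gives h = -0.96875, negative; keep [-2, -1.75]
u = -1.875 gives h = 0.386719, positive; keep [-1.875, -1.75]

[-1.875, -1.75]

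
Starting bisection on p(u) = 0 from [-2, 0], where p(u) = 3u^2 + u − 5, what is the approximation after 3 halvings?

p(-1) = -3 < 0, so the root lies in [-2, -1]
p(-1.5) = 0.25 > 0, so the root lies in [-1.5, -1]
p(-1.25) = -1.5625 < 0, so the root lies in [-1.5, -1.25]

-1.25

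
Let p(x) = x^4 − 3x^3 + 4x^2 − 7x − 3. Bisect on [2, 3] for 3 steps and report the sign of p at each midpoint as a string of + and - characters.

-+-

x = 2.5 gives p = -3.3125, negative; keep [2.5, 3]
x = 2.75 gives p = 2.800781, positive; keep [2.5, 2.75]
x = 2.625 gives p = -0.595459, negative; keep [2.625, 2.75]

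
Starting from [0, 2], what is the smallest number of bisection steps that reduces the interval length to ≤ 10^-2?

8

Width after n steps is 2/2^n. Need 2^n ≥ 2/10^-2 = 200.
2^7 = 128 < 200 ≤ 2^8 = 256, so n = 8.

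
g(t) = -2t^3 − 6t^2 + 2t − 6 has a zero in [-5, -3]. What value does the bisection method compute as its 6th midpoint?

g(-4) = 18 > 0, so the root lies in [-4, -3]
g(-3.5) = -0.75 < 0, so the root lies in [-4, -3.5]
g(-3.75) = 7.59375 > 0, so the root lies in [-3.75, -3.5]
g(-3.625) = 3.1758 > 0, so the root lies in [-3.625, -3.5]
g(-3.5625) = 1.1528 > 0, so the root lies in [-3.5625, -3.5]
g(-3.53125) = 0.1866 > 0, so the root lies in [-3.53125, -3.5]

-3.53125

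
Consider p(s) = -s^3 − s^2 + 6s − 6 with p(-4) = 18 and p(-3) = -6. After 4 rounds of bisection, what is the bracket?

[-3.375, -3.3125]

s = -3.5 gives p = 3.625, positive; keep [-3.5, -3]
s = -3.25 gives p = -1.734375, negative; keep [-3.5, -3.25]
s = -3.375 gives p = 0.802734, positive; keep [-3.375, -3.25]
s = -3.3125 gives p = -0.5007, negative; keep [-3.375, -3.3125]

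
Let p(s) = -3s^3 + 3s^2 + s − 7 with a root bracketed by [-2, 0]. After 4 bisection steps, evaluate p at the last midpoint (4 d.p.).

midpoint -1: p = -2 < 0 → [-2, -1]
midpoint -1.5: p = 8.375 > 0 → [-1.5, -1]
midpoint -1.25: p = 2.296875 > 0 → [-1.25, -1]
midpoint -1.125: p = -0.0566 < 0 → [-1.25, -1.125]

-0.0566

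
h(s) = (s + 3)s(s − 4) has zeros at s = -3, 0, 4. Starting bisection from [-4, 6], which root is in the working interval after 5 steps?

m = 1, h(m) = -12 (−); new bracket [1, 6]
m = 3.5, h(m) = -11.375 (−); new bracket [3.5, 6]
m = 4.75, h(m) = 27.609375 (+); new bracket [3.5, 4.75]
m = 4.125, h(m) = 3.6738 (+); new bracket [3.5, 4.125]
m = 3.8125, h(m) = -4.8699 (−); new bracket [3.8125, 4.125]

4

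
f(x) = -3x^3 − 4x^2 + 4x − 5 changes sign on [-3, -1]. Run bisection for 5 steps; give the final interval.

f(-2) = -5 < 0, so the root lies in [-3, -2]
f(-2.5) = 6.875 > 0, so the root lies in [-2.5, -2]
f(-2.25) = -0.078125 < 0, so the root lies in [-2.5, -2.25]
f(-2.375) = 3.127 > 0, so the root lies in [-2.375, -2.25]
f(-2.3125) = 1.4587 > 0, so the root lies in [-2.3125, -2.25]

[-2.3125, -2.25]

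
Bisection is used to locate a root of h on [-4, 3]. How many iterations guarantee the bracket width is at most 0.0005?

Width after n steps is 7/2^n. Need 2^n ≥ 7/0.0005 = 14000.
2^13 = 8192 < 14000 ≤ 2^14 = 16384, so n = 14.

14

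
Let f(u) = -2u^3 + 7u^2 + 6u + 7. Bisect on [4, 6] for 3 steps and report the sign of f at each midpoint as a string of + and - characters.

f(5) = -38 < 0, so the root lies in [4, 5]
f(4.5) = -6.5 < 0, so the root lies in [4, 4.5]
f(4.25) = 5.40625 > 0, so the root lies in [4.25, 4.5]

--+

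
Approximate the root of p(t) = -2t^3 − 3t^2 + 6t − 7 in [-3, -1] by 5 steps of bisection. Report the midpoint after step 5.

p(-2) = -15 < 0, so the root lies in [-3, -2]
p(-2.5) = -9.5 < 0, so the root lies in [-3, -2.5]
p(-2.75) = -4.59375 < 0, so the root lies in [-3, -2.75]
p(-2.875) = -1.5195 < 0, so the root lies in [-3, -2.875]
p(-2.9375) = 0.1831 > 0, so the root lies in [-2.9375, -2.875]

-2.9375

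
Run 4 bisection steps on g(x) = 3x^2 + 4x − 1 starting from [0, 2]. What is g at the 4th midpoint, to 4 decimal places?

-0.4531

m = 1, g(m) = 6 (+); new bracket [0, 1]
m = 0.5, g(m) = 1.75 (+); new bracket [0, 0.5]
m = 0.25, g(m) = 0.1875 (+); new bracket [0, 0.25]
m = 0.125, g(m) = -0.4531 (−); new bracket [0.125, 0.25]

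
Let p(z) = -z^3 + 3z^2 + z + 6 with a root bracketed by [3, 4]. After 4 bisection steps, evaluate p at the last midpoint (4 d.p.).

z = 3.5 gives p = 3.375, positive; keep [3.5, 4]
z = 3.75 gives p = -0.796875, negative; keep [3.5, 3.75]
z = 3.625 gives p = 1.412109, positive; keep [3.625, 3.75]
z = 3.6875 gives p = 0.3391, positive; keep [3.6875, 3.75]

0.3391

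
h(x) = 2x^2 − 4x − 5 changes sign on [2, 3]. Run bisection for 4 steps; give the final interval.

[2.8125, 2.875]

h(2.5) = -2.5 < 0, so the root lies in [2.5, 3]
h(2.75) = -0.875 < 0, so the root lies in [2.75, 3]
h(2.875) = 0.03125 > 0, so the root lies in [2.75, 2.875]
h(2.8125) = -0.4297 < 0, so the root lies in [2.8125, 2.875]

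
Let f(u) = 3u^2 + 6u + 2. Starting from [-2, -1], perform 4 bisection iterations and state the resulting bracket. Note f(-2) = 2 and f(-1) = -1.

[-1.625, -1.5625]

u = -1.5 gives f = -0.25, negative; keep [-2, -1.5]
u = -1.75 gives f = 0.6875, positive; keep [-1.75, -1.5]
u = -1.625 gives f = 0.171875, positive; keep [-1.625, -1.5]
u = -1.5625 gives f = -0.0508, negative; keep [-1.625, -1.5625]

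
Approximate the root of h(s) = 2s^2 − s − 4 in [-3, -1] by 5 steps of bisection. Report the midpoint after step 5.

-1.1875

h(-2) = 6 > 0, so the root lies in [-2, -1]
h(-1.5) = 2 > 0, so the root lies in [-1.5, -1]
h(-1.25) = 0.375 > 0, so the root lies in [-1.25, -1]
h(-1.125) = -0.3438 < 0, so the root lies in [-1.25, -1.125]
h(-1.1875) = 0.0078 > 0, so the root lies in [-1.1875, -1.125]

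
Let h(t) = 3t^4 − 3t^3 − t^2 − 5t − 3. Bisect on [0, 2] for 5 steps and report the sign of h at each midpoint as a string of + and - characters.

midpoint 1: h = -9 < 0 → [1, 2]
midpoint 1.5: h = -7.6875 < 0 → [1.5, 2]
midpoint 1.75: h = -2.753906 < 0 → [1.75, 2]
midpoint 1.875: h = 1.4128 > 0 → [1.75, 1.875]
midpoint 1.8125: h = -0.8339 < 0 → [1.8125, 1.875]

---+-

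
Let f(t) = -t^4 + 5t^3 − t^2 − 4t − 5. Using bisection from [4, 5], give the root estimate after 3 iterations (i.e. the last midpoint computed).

4.625

t = 4.5 gives f = 2.3125, positive; keep [4.5, 5]
t = 4.75 gives f = -19.769531, negative; keep [4.5, 4.75]
t = 4.625 gives f = -7.79126, negative; keep [4.5, 4.625]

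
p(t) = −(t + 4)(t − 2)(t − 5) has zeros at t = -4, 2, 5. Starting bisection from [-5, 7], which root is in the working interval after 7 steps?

-4

midpoint 1: p = -20 < 0 → [-5, 1]
midpoint -2: p = -56 < 0 → [-5, -2]
midpoint -3.5: p = -23.375 < 0 → [-5, -3.5]
midpoint -4.25: p = 14.4531 > 0 → [-4.25, -3.5]
midpoint -3.875: p = -6.5176 < 0 → [-4.25, -3.875]
midpoint -4.0625: p = 3.4338 > 0 → [-4.0625, -3.875]
midpoint -3.96875: p = -1.6729 < 0 → [-4.0625, -3.96875]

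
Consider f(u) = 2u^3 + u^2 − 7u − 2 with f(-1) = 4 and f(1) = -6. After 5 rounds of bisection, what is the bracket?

f(0) = -2 < 0, so the root lies in [-1, 0]
f(-0.5) = 1.5 > 0, so the root lies in [-0.5, 0]
f(-0.25) = -0.21875 < 0, so the root lies in [-0.5, -0.25]
f(-0.375) = 0.6602 > 0, so the root lies in [-0.375, -0.25]
f(-0.3125) = 0.2241 > 0, so the root lies in [-0.3125, -0.25]

[-0.3125, -0.25]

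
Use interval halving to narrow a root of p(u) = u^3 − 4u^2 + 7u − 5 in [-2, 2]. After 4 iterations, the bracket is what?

[1.5, 1.75]

midpoint 0: p = -5 < 0 → [0, 2]
midpoint 1: p = -1 < 0 → [1, 2]
midpoint 1.5: p = -0.125 < 0 → [1.5, 2]
midpoint 1.75: p = 0.3594 > 0 → [1.5, 1.75]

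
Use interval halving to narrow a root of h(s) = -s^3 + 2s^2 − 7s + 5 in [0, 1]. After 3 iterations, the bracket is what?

h(0.5) = 1.875 > 0, so the root lies in [0.5, 1]
h(0.75) = 0.453125 > 0, so the root lies in [0.75, 1]
h(0.875) = -0.263672 < 0, so the root lies in [0.75, 0.875]

[0.75, 0.875]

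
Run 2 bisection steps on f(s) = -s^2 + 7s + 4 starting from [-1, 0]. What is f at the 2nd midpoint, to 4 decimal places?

-1.8125

m = -0.5, f(m) = 0.25 (+); new bracket [-1, -0.5]
m = -0.75, f(m) = -1.8125 (−); new bracket [-0.75, -0.5]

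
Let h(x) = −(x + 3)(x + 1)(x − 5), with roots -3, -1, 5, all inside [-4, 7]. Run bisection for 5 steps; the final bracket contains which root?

midpoint 1.5: h = 39.375 > 0 → [1.5, 7]
midpoint 4.25: h = 28.546875 > 0 → [4.25, 7]
midpoint 5.625: h = -35.712891 < 0 → [4.25, 5.625]
midpoint 4.9375: h = 2.9456 > 0 → [4.9375, 5.625]
midpoint 5.28125: h = -14.6297 < 0 → [4.9375, 5.28125]

5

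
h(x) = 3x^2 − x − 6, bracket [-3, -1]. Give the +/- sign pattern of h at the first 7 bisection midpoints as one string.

++-++++

m = -2, h(m) = 8 (+); new bracket [-2, -1]
m = -1.5, h(m) = 2.25 (+); new bracket [-1.5, -1]
m = -1.25, h(m) = -0.0625 (−); new bracket [-1.5, -1.25]
m = -1.375, h(m) = 1.0469 (+); new bracket [-1.375, -1.25]
m = -1.3125, h(m) = 0.4805 (+); new bracket [-1.3125, -1.25]
m = -1.28125, h(m) = 0.2061 (+); new bracket [-1.28125, -1.25]
m = -1.265625, h(m) = 0.071 (+); new bracket [-1.265625, -1.25]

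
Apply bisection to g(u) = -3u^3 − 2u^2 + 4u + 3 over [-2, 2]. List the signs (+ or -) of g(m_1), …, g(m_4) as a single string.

midpoint 0: g = 3 > 0 → [0, 2]
midpoint 1: g = 2 > 0 → [1, 2]
midpoint 1.5: g = -5.625 < 0 → [1, 1.5]
midpoint 1.25: g = -0.9844 < 0 → [1, 1.25]

++--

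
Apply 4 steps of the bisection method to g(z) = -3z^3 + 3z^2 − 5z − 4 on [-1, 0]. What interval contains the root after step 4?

midpoint -0.5: g = -0.375 < 0 → [-1, -0.5]
midpoint -0.75: g = 2.703125 > 0 → [-0.75, -0.5]
midpoint -0.625: g = 1.029297 > 0 → [-0.625, -0.5]
midpoint -0.5625: g = 0.2957 > 0 → [-0.5625, -0.5]

[-0.5625, -0.5]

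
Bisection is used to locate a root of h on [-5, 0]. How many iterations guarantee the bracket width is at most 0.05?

Width after n steps is 5/2^n. Need 2^n ≥ 5/0.05 = 100.
2^6 = 64 < 100 ≤ 2^7 = 128, so n = 7.

7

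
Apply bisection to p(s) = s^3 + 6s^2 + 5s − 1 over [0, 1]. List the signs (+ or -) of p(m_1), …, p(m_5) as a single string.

++-+-

midpoint 0.5: p = 3.125 > 0 → [0, 0.5]
midpoint 0.25: p = 0.640625 > 0 → [0, 0.25]
midpoint 0.125: p = -0.279297 < 0 → [0.125, 0.25]
midpoint 0.1875: p = 0.155 > 0 → [0.125, 0.1875]
midpoint 0.15625: p = -0.0685 < 0 → [0.15625, 0.1875]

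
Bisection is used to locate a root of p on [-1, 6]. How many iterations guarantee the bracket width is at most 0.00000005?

28

Width after n steps is 7/2^n. Need 2^n ≥ 7/0.00000005 = 140000000.
2^27 = 134217728 < 140000000 ≤ 2^28 = 268435456, so n = 28.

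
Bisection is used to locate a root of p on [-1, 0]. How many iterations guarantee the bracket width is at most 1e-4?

14

Width after n steps is 1/2^n. Need 2^n ≥ 1/1e-4 = 10000.
2^13 = 8192 < 10000 ≤ 2^14 = 16384, so n = 14.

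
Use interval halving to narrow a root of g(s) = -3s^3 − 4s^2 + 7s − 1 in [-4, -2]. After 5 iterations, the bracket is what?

[-2.375, -2.3125]

m = -3, g(m) = 23 (+); new bracket [-3, -2]
m = -2.5, g(m) = 3.375 (+); new bracket [-2.5, -2]
m = -2.25, g(m) = -2.828125 (−); new bracket [-2.5, -2.25]
m = -2.375, g(m) = 0.002 (+); new bracket [-2.375, -2.25]
m = -2.3125, g(m) = -1.4788 (−); new bracket [-2.375, -2.3125]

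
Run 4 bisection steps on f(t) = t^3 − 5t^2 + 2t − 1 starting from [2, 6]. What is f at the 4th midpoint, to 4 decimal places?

f(4) = -9 < 0, so the root lies in [4, 6]
f(5) = 9 > 0, so the root lies in [4, 5]
f(4.5) = -2.125 < 0, so the root lies in [4.5, 5]
f(4.75) = 2.8594 > 0, so the root lies in [4.5, 4.75]

2.8594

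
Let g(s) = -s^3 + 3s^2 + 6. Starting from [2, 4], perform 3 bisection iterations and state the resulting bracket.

[3.25, 3.5]

s = 3 gives g = 6, positive; keep [3, 4]
s = 3.5 gives g = -0.125, negative; keep [3, 3.5]
s = 3.25 gives g = 3.359375, positive; keep [3.25, 3.5]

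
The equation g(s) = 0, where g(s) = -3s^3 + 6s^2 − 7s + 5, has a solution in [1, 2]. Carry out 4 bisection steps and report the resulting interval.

[1.1875, 1.25]

g(1.5) = -2.125 < 0, so the root lies in [1, 1.5]
g(1.25) = -0.234375 < 0, so the root lies in [1, 1.25]
g(1.125) = 0.447266 > 0, so the root lies in [1.125, 1.25]
g(1.1875) = 0.1248 > 0, so the root lies in [1.1875, 1.25]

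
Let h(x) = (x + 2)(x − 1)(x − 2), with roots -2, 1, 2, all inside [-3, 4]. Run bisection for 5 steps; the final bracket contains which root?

h(0.5) = 1.875 > 0, so the root lies in [-3, 0.5]
h(-1.25) = 5.484375 > 0, so the root lies in [-3, -1.25]
h(-2.125) = -1.611328 < 0, so the root lies in [-2.125, -1.25]
h(-1.6875) = 3.0969 > 0, so the root lies in [-2.125, -1.6875]
h(-1.90625) = 1.0643 > 0, so the root lies in [-2.125, -1.90625]

-2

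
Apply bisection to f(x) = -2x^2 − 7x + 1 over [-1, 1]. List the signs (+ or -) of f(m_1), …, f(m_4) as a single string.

midpoint 0: f = 1 > 0 → [0, 1]
midpoint 0.5: f = -3 < 0 → [0, 0.5]
midpoint 0.25: f = -0.875 < 0 → [0, 0.25]
midpoint 0.125: f = 0.0938 > 0 → [0.125, 0.25]

+--+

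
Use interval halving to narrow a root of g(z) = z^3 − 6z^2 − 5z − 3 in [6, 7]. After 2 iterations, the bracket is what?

m = 6.5, g(m) = -14.375 (−); new bracket [6.5, 7]
m = 6.75, g(m) = -2.578125 (−); new bracket [6.75, 7]

[6.75, 7]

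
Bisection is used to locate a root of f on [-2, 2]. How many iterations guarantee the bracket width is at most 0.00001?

19

Width after n steps is 4/2^n. Need 2^n ≥ 4/0.00001 = 400000.
2^18 = 262144 < 400000 ≤ 2^19 = 524288, so n = 19.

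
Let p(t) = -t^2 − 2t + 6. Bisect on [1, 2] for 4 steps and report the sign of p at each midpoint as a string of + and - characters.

m = 1.5, p(m) = 0.75 (+); new bracket [1.5, 2]
m = 1.75, p(m) = -0.5625 (−); new bracket [1.5, 1.75]
m = 1.625, p(m) = 0.109375 (+); new bracket [1.625, 1.75]
m = 1.6875, p(m) = -0.2227 (−); new bracket [1.625, 1.6875]

+-+-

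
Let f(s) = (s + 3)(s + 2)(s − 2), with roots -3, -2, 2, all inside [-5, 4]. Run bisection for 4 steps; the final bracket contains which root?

midpoint -0.5: f = -9.375 < 0 → [-0.5, 4]
midpoint 1.75: f = -4.453125 < 0 → [1.75, 4]
midpoint 2.875: f = 25.060547 > 0 → [1.75, 2.875]
midpoint 2.3125: f = 7.1594 > 0 → [1.75, 2.3125]

2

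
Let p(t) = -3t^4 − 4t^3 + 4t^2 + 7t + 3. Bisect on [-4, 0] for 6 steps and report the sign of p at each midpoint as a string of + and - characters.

-+-+++

midpoint -2: p = -11 < 0 → [-2, 0]
midpoint -1: p = 1 > 0 → [-2, -1]
midpoint -1.5: p = -0.1875 < 0 → [-1.5, -1]
midpoint -1.25: p = 0.9883 > 0 → [-1.5, -1.25]
midpoint -1.375: p = 0.6125 > 0 → [-1.5, -1.375]
midpoint -1.4375: p = 0.2749 > 0 → [-1.5, -1.4375]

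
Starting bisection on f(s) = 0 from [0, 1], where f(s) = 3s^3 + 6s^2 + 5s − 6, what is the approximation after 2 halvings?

0.75

m = 0.5, f(m) = -1.625 (−); new bracket [0.5, 1]
m = 0.75, f(m) = 2.390625 (+); new bracket [0.5, 0.75]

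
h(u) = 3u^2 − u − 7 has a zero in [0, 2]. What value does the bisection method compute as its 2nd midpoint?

midpoint 1: h = -5 < 0 → [1, 2]
midpoint 1.5: h = -1.75 < 0 → [1.5, 2]

1.5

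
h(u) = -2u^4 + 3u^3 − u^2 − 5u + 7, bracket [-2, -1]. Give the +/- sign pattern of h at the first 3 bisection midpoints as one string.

-+-

midpoint -1.5: h = -8 < 0 → [-1.5, -1]
midpoint -1.25: h = 0.945312 > 0 → [-1.5, -1.25]
midpoint -1.375: h = -2.963379 < 0 → [-1.375, -1.25]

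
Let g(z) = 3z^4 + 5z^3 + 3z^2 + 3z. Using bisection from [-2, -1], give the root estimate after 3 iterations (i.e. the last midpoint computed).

m = -1.5, g(m) = 0.5625 (+); new bracket [-1.5, -1]
m = -1.25, g(m) = -1.503906 (−); new bracket [-1.5, -1.25]
m = -1.375, g(m) = -0.727783 (−); new bracket [-1.5, -1.375]

-1.375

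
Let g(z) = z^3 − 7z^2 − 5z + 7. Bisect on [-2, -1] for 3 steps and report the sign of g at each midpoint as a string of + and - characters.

g(-1.5) = -4.625 < 0, so the root lies in [-1.5, -1]
g(-1.25) = 0.359375 > 0, so the root lies in [-1.5, -1.25]
g(-1.375) = -1.958984 < 0, so the root lies in [-1.375, -1.25]

-+-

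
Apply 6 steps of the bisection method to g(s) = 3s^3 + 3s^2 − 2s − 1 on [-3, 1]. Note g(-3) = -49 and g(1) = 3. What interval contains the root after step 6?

[-1.375, -1.3125]

midpoint -1: g = 1 > 0 → [-3, -1]
midpoint -2: g = -9 < 0 → [-2, -1]
midpoint -1.5: g = -1.375 < 0 → [-1.5, -1]
midpoint -1.25: g = 0.3281 > 0 → [-1.5, -1.25]
midpoint -1.375: g = -0.377 < 0 → [-1.375, -1.25]
midpoint -1.3125: g = 0.01 > 0 → [-1.375, -1.3125]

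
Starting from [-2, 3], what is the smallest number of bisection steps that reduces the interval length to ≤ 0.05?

7

Width after n steps is 5/2^n. Need 2^n ≥ 5/0.05 = 100.
2^6 = 64 < 100 ≤ 2^7 = 128, so n = 7.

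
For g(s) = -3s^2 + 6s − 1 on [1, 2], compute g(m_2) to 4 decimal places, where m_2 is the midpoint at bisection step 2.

0.3125

s = 1.5 gives g = 1.25, positive; keep [1.5, 2]
s = 1.75 gives g = 0.3125, positive; keep [1.75, 2]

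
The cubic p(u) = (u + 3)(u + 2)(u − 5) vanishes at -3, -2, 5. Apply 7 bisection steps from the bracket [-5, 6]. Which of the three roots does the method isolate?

midpoint 0.5: p = -39.375 < 0 → [0.5, 6]
midpoint 3.25: p = -57.421875 < 0 → [3.25, 6]
midpoint 4.625: p = -18.943359 < 0 → [4.625, 6]
midpoint 5.3125: p = 18.9954 > 0 → [4.625, 5.3125]
midpoint 4.96875: p = -1.7354 < 0 → [4.96875, 5.3125]
midpoint 5.140625: p = 8.1744 > 0 → [4.96875, 5.140625]
midpoint 5.0546875: p = 3.1075 > 0 → [4.96875, 5.0546875]

5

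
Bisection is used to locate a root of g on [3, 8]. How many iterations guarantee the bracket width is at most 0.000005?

Width after n steps is 5/2^n. Need 2^n ≥ 5/0.000005 = 1000000.
2^19 = 524288 < 1000000 ≤ 2^20 = 1048576, so n = 20.

20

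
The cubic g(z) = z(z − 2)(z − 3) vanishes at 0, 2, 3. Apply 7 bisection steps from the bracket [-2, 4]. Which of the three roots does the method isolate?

0

m = 1, g(m) = 2 (+); new bracket [-2, 1]
m = -0.5, g(m) = -4.375 (−); new bracket [-0.5, 1]
m = 0.25, g(m) = 1.203125 (+); new bracket [-0.5, 0.25]
m = -0.125, g(m) = -0.8301 (−); new bracket [-0.125, 0.25]
m = 0.0625, g(m) = 0.3557 (+); new bracket [-0.125, 0.0625]
m = -0.03125, g(m) = -0.1924 (−); new bracket [-0.03125, 0.0625]
m = 0.015625, g(m) = 0.0925 (+); new bracket [-0.03125, 0.015625]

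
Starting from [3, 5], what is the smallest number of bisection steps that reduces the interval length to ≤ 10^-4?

15

Width after n steps is 2/2^n. Need 2^n ≥ 2/10^-4 = 20000.
2^14 = 16384 < 20000 ≤ 2^15 = 32768, so n = 15.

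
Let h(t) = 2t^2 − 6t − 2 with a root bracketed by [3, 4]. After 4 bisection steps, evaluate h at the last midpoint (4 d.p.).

0.0703

m = 3.5, h(m) = 1.5 (+); new bracket [3, 3.5]
m = 3.25, h(m) = -0.375 (−); new bracket [3.25, 3.5]
m = 3.375, h(m) = 0.53125 (+); new bracket [3.25, 3.375]
m = 3.3125, h(m) = 0.0703 (+); new bracket [3.25, 3.3125]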